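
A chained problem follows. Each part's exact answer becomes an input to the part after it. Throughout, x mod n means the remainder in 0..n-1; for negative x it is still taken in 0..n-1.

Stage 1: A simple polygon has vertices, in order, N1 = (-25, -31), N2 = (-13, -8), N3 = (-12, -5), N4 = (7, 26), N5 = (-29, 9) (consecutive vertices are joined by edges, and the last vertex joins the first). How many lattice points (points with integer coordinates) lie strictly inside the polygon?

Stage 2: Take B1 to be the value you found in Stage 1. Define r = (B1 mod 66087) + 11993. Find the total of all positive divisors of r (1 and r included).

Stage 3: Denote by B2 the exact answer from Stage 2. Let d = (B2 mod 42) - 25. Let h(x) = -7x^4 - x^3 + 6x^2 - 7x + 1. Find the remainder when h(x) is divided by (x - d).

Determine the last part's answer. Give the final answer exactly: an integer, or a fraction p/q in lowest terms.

Stage 1: cross terms: (-25*-8 - -13*-31)=-203, (-13*-5 - -12*-8)=-31, (-12*26 - 7*-5)=-277, (7*9 - -29*26)=817, (-29*-31 - -25*9)=1124; twice the area = |1430| = 1430; area = 715; boundary points = 1 + 1 + 1 + 1 + 4 = 8; strictly interior points = area - boundary/2 + 1 = 712; answer 712
Stage 2: B1 = 712; r = 12705; 12705 = 3 * 5 * 7 * 11^2; sigma = (1 + 3) * (1 + 5) * (1 + 7) * (1 + 11 + 121) = 4 * 6 * 8 * 133 = 25536; answer 25536
Stage 3: B2 = 25536; d = -25; remainder = value at the root: -7*(-25)^4 - 1*(-25)^3 + 6*(-25)^2 - 7*(-25)^1 + 1 = (-2734375) + (15625) + (3750) + (175) + (1) = -2714824; answer -2714824

-2714824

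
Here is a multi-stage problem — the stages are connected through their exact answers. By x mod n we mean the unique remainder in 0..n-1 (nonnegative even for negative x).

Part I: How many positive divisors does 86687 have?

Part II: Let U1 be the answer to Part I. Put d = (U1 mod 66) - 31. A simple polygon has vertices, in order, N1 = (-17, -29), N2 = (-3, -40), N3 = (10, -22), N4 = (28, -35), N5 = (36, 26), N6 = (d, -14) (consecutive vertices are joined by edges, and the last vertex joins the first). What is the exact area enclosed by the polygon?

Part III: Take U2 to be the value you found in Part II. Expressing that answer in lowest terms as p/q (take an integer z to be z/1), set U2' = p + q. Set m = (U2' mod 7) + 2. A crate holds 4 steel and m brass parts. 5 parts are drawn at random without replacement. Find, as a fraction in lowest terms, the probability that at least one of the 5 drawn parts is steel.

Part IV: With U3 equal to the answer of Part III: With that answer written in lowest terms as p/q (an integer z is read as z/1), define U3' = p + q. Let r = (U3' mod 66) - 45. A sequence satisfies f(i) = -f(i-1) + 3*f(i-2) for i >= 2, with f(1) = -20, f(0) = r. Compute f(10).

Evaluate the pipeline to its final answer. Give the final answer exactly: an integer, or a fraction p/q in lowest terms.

Part I: 86687 = 23 * 3769; number of divisors = (1+1) * (1+1) = 4; answer 4
Part II: U1 = 4; d = -27; cross terms: (-17*-40 - -3*-29)=593, (-3*-22 - 10*-40)=466, (10*-35 - 28*-22)=266, (28*26 - 36*-35)=1988, (36*-14 - -27*26)=198, (-27*-29 - -17*-14)=545; twice the area = |4056| = 4056; area = 2028; answer 2028
Part III: U2 = 2028; threaded value p + q = 2029; m = 8; total draws C(12,5) = 792; complement C(8,5) = 56; favorable 792 - 56 = 736; P = 92/99; answer 92/99
Part IV: U3 = 92/99; threaded value p + q = 191; r = 14; f(2) = -1*(-20) + 3*(14) = 62; iterating: f(2)=62, f(3)=-122, f(4)=308, f(5)=-674, f(6)=1598, f(7)=-3620, f(8)=8414, f(9)=-19274, f(10)=44516; answer 44516

44516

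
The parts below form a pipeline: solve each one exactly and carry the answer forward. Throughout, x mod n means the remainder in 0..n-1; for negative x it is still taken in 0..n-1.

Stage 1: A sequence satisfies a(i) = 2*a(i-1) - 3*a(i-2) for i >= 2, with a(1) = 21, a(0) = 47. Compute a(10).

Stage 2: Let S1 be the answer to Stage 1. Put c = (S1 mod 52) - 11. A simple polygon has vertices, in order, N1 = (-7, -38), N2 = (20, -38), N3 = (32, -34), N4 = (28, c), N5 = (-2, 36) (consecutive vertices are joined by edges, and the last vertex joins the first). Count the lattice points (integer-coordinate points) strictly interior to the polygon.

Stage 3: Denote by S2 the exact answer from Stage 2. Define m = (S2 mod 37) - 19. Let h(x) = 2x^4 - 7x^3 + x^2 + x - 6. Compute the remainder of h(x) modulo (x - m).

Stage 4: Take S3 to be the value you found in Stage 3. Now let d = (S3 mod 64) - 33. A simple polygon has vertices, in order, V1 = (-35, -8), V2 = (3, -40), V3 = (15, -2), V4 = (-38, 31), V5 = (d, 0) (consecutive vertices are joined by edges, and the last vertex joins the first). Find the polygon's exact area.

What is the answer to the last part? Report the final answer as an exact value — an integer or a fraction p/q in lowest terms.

1574

Stage 1: a(2) = 2*(21) - 3*(47) = -99; iterating: a(2)=-99, a(3)=-261, a(4)=-225, a(5)=333, a(6)=1341, a(7)=1683, a(8)=-657, a(9)=-6363, a(10)=-10755; answer -10755
Stage 2: S1 = -10755; c = -2; cross terms: (-7*-38 - 20*-38)=1026, (20*-34 - 32*-38)=536, (32*-2 - 28*-34)=888, (28*36 - -2*-2)=1004, (-2*-38 - -7*36)=328; twice the area = |3782| = 3782; area = 1891; boundary points = 27 + 4 + 4 + 2 + 1 = 38; strictly interior points = area - boundary/2 + 1 = 1873; answer 1873
Stage 3: S2 = 1873; m = 4; remainder = value at the root: 2*(4)^4 - 7*(4)^3 + 1*(4)^2 + 1*(4)^1 - 6 = (512) + (-448) + (16) + (4) + (-6) = 78; answer 78
Stage 4: S3 = 78; d = -19; cross terms: (-35*-40 - 3*-8)=1424, (3*-2 - 15*-40)=594, (15*31 - -38*-2)=389, (-38*0 - -19*31)=589, (-19*-8 - -35*0)=152; twice the area = |3148| = 3148; area = 1574; answer 1574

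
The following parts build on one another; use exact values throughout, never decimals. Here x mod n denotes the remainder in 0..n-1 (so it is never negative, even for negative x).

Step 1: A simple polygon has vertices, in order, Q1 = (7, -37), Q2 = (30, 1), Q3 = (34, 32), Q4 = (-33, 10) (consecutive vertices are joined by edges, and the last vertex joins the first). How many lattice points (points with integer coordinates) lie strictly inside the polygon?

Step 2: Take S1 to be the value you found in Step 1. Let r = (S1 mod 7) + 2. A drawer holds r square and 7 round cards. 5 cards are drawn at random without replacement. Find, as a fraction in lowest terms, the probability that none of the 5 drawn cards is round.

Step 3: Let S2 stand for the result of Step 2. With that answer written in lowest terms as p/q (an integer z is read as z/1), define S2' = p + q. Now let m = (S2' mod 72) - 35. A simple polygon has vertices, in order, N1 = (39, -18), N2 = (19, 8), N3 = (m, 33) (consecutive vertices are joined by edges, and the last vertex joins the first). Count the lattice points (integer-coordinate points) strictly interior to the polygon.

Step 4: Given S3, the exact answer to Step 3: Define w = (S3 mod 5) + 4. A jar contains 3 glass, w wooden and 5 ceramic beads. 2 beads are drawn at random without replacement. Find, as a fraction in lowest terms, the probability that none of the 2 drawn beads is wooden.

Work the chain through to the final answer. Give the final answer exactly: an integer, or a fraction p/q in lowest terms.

Step 1: cross terms: (7*1 - 30*-37)=1117, (30*32 - 34*1)=926, (34*10 - -33*32)=1396, (-33*-37 - 7*10)=1151; twice the area = |4590| = 4590; area = 2295; boundary points = 1 + 1 + 1 + 1 = 4; strictly interior points = area - boundary/2 + 1 = 2294; answer 2294
Step 2: S1 = 2294; r = 7; total draws C(14,5) = 2002; favorable C(7,5) = 21; P = 3/286; answer 3/286
Step 3: S2 = 3/286; threaded value p + q = 289; m = -34; cross terms: (39*8 - 19*-18)=654, (19*33 - -34*8)=899, (-34*-18 - 39*33)=-675; twice the area = |878| = 878; area = 439; boundary points = 2 + 1 + 1 = 4; strictly interior points = area - boundary/2 + 1 = 438; answer 438
Step 4: S3 = 438; w = 7; total draws C(15,2) = 105; favorable C(8,2) = 28; P = 4/15; answer 4/15

4/15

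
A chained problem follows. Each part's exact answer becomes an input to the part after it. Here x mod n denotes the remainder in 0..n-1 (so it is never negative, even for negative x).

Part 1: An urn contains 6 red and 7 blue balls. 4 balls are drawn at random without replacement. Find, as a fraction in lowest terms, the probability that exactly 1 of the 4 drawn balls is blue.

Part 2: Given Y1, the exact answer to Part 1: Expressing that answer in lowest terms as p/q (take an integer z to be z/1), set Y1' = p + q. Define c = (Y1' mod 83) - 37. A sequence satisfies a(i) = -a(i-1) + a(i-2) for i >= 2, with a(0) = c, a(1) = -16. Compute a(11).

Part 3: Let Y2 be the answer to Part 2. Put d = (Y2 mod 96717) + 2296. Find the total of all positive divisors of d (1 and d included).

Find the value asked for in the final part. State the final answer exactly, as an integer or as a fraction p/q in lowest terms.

Part 1: total draws C(13,4) = 715; favorable C(7,1)*C(6,3) = 140; P = 28/143; answer 28/143
Part 2: Y1 = 28/143; threaded value p + q = 171; c = -32; a(2) = -1*(-16) + 1*(-32) = -16; iterating: a(2)=-16, a(3)=0, a(4)=-16, a(5)=16, a(6)=-32, a(7)=48, a(8)=-80, a(9)=128, a(10)=-208, a(11)=336; answer 336
Part 3: Y2 = 336; d = 2632; 2632 = 2^3 * 7 * 47; sigma = (1 + 2 + 4 + 8) * (1 + 7) * (1 + 47) = 15 * 8 * 48 = 5760; answer 5760

5760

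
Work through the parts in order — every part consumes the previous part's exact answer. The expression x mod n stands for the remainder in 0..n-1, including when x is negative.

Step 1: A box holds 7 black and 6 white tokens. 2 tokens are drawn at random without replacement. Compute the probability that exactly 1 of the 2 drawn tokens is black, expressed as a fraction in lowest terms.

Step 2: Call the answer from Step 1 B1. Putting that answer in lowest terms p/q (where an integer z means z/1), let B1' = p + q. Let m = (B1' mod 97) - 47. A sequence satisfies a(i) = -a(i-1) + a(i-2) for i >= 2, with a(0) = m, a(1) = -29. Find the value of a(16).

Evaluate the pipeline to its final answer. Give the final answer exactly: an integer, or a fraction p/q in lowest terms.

12153

Step 1: total draws C(13,2) = 78; favorable C(7,1)*C(6,1) = 42; P = 7/13; answer 7/13
Step 2: B1 = 7/13; threaded value p + q = 20; m = -27; a(2) = -1*(-29) + 1*(-27) = 2; iterating: a(2)=2, a(3)=-31, a(4)=33, a(5)=-64, a(6)=97, a(7)=-161, a(8)=258, a(9)=-419, a(10)=677, a(11)=-1096, a(12)=1773, a(13)=-2869, a(14)=4642, a(15)=-7511, a(16)=12153; answer 12153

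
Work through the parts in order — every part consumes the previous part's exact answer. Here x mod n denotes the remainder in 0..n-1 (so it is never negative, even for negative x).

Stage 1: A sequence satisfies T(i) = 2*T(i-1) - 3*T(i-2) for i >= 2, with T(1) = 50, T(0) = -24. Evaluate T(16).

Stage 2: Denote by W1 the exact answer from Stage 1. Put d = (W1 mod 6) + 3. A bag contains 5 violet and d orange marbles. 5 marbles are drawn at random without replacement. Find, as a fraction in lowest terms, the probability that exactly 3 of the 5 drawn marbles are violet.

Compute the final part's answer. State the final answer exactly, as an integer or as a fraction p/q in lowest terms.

Stage 1: T(2) = 2*(50) - 3*(-24) = 172; iterating: T(2)=172, T(3)=194, T(4)=-128, T(5)=-838, T(6)=-1292, T(7)=-70, T(8)=3736, T(9)=7682, T(10)=4156, T(11)=-14734, T(12)=-41936, T(13)=-39670, T(14)=46468, T(15)=211946, T(16)=284488; answer 284488
Stage 2: W1 = 284488; d = 7; total draws C(12,5) = 792; favorable C(5,3)*C(7,2) = 210; P = 35/132; answer 35/132

35/132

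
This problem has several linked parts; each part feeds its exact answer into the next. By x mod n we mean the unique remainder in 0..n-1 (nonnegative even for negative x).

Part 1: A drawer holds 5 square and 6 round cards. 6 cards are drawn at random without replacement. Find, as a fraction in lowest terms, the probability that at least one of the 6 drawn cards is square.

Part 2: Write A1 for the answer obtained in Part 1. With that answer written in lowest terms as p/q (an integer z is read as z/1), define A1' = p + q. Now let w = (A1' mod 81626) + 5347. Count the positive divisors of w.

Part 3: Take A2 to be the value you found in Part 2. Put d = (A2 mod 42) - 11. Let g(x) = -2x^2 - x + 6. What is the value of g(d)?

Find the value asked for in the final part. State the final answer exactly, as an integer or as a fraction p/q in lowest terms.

Part 1: total draws C(11,6) = 462; complement C(6,6) = 1; favorable 462 - 1 = 461; P = 461/462; answer 461/462
Part 2: A1 = 461/462; threaded value p + q = 923; w = 6270; 6270 = 2 * 3 * 5 * 11 * 19; number of divisors = (1+1) * (1+1) * (1+1) * (1+1) * (1+1) = 32; answer 32
Part 3: A2 = 32; d = 21; -2*(21)^2 - 1*(21)^1 + 6 = (-882) + (-21) + (6) = -897; answer -897

-897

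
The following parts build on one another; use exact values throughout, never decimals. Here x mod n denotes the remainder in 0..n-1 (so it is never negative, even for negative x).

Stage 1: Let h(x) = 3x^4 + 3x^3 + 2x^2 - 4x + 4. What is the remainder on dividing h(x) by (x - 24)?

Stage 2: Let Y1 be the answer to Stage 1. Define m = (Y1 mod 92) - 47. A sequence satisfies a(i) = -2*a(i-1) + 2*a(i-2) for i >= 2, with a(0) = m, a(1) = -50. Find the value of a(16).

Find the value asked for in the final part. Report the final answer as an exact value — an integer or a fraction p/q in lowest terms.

Stage 1: remainder = value at the root: 3*(24)^4 + 3*(24)^3 + 2*(24)^2 - 4*(24)^1 + 4 = (995328) + (41472) + (1152) + (-96) + (4) = 1037860; answer 1037860
Stage 2: Y1 = 1037860; m = -39; a(2) = -2*(-50) + 2*(-39) = 22; iterating: a(2)=22, a(3)=-144, a(4)=332, a(5)=-952, a(6)=2568, a(7)=-7040, a(8)=19216, a(9)=-52512, a(10)=143456, a(11)=-391936, a(12)=1070784, a(13)=-2925440, a(14)=7992448, a(15)=-21835776, a(16)=59656448; answer 59656448

59656448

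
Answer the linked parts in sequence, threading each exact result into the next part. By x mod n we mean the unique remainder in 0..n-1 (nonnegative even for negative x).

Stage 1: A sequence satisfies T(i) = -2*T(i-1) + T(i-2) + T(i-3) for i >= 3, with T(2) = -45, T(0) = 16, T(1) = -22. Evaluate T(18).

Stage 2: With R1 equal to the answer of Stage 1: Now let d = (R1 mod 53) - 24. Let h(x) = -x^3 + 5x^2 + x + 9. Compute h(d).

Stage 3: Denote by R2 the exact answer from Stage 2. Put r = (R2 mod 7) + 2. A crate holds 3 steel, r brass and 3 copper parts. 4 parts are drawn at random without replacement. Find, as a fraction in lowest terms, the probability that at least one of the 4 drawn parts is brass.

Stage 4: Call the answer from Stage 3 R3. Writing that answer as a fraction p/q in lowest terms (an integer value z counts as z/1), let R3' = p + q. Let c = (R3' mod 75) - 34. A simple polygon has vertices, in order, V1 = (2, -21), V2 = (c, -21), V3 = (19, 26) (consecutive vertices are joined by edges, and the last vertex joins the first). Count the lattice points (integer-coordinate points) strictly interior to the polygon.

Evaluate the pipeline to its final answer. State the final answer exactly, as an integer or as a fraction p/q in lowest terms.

Stage 1: T(3) = -2*(-45) + 1*(-22) + 1*(16) = 84; iterating: T(3)=84, T(4)=-235, T(5)=509, T(6)=-1169, T(7)=2612, T(8)=-5884, T(9)=13211, T(10)=-29694, T(11)=66715, T(12)=-149913, T(13)=336847, T(14)=-756892, T(15)=1700718, T(16)=-3821481, T(17)=8586788, T(18)=-19294339; answer -19294339
Stage 2: R1 = -19294339; d = 22; -1*(22)^3 + 5*(22)^2 + 1*(22)^1 + 9 = (-10648) + (2420) + (22) + (9) = -8197; answer -8197
Stage 3: R2 = -8197; r = 2; total draws C(8,4) = 70; complement C(6,4) = 15; favorable 70 - 15 = 55; P = 11/14; answer 11/14
Stage 4: R3 = 11/14; threaded value p + q = 25; c = -9; cross terms: (2*-21 - -9*-21)=-231, (-9*26 - 19*-21)=165, (19*-21 - 2*26)=-451; twice the area = |-517| = 517; area = 517/2; boundary points = 11 + 1 + 1 = 13; strictly interior points = area - boundary/2 + 1 = 253; answer 253

253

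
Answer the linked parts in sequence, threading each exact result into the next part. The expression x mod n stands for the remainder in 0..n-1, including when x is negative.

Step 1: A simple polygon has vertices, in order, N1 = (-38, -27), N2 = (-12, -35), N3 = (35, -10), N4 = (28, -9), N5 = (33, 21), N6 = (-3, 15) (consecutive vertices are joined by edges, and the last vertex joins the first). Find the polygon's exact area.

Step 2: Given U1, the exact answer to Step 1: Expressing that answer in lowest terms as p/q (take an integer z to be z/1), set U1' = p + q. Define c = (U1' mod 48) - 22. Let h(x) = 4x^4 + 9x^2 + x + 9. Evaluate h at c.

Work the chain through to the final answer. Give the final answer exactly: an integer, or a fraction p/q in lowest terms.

Step 1: cross terms: (-38*-35 - -12*-27)=1006, (-12*-10 - 35*-35)=1345, (35*-9 - 28*-10)=-35, (28*21 - 33*-9)=885, (33*15 - -3*21)=558, (-3*-27 - -38*15)=651; twice the area = |4410| = 4410; area = 2205; answer 2205
Step 2: U1 = 2205; threaded value p + q = 2206; c = 24; 4*(24)^4 + 9*(24)^2 + 1*(24)^1 + 9 = (1327104) + (5184) + (24) + (9) = 1332321; answer 1332321

1332321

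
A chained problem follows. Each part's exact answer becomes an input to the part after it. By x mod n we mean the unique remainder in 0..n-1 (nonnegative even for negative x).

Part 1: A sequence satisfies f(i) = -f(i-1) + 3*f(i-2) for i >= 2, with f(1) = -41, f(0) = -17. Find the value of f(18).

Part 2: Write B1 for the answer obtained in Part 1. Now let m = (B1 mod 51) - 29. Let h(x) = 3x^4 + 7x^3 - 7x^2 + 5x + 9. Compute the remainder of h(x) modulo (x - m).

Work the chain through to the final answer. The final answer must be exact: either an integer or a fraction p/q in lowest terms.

73365

Part 1: f(2) = -1*(-41) + 3*(-17) = -10; iterating: f(2)=-10, f(3)=-113, f(4)=83, f(5)=-422, f(6)=671, f(7)=-1937, f(8)=3950, f(9)=-9761, f(10)=21611, f(11)=-50894, f(12)=115727, f(13)=-268409, f(14)=615590, f(15)=-1420817, f(16)=3267587, f(17)=-7530038, f(18)=17332799; answer 17332799
Part 2: B1 = 17332799; m = 12; remainder = value at the root: 3*(12)^4 + 7*(12)^3 - 7*(12)^2 + 5*(12)^1 + 9 = (62208) + (12096) + (-1008) + (60) + (9) = 73365; answer 73365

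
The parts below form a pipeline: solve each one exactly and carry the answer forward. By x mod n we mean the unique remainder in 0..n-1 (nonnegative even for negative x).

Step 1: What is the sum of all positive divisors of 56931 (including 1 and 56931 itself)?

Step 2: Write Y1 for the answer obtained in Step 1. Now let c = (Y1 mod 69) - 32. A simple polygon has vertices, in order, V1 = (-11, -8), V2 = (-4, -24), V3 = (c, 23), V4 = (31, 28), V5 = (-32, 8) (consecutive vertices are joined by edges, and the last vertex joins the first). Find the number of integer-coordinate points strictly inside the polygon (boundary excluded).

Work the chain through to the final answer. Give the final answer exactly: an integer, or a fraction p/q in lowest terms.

950

Step 1: 56931 = 3 * 7 * 2711; sigma = (1 + 3) * (1 + 7) * (1 + 2711) = 4 * 8 * 2712 = 86784; answer 86784
Step 2: Y1 = 86784; c = 19; cross terms: (-11*-24 - -4*-8)=232, (-4*23 - 19*-24)=364, (19*28 - 31*23)=-181, (31*8 - -32*28)=1144, (-32*-8 - -11*8)=344; twice the area = |1903| = 1903; area = 1903/2; boundary points = 1 + 1 + 1 + 1 + 1 = 5; strictly interior points = area - boundary/2 + 1 = 950; answer 950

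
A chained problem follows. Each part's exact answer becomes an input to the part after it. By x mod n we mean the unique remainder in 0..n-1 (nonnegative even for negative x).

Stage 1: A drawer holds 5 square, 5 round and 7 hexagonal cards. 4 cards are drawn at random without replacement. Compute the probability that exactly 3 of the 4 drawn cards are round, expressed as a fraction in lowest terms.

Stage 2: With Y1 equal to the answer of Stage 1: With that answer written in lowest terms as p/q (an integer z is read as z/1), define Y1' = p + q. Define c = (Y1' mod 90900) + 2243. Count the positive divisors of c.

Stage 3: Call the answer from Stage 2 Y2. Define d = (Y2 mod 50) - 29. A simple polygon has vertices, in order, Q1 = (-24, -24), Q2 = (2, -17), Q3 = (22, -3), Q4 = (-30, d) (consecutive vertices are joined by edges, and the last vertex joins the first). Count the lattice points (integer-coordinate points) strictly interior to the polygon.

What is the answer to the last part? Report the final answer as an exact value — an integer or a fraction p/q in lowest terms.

Stage 1: total draws C(17,4) = 2380; favorable C(5,3)*C(12,1) = 120; P = 6/119; answer 6/119
Stage 2: Y1 = 6/119; threaded value p + q = 125; c = 2368; 2368 = 2^6 * 37; number of divisors = (6+1) * (1+1) = 14; answer 14
Stage 3: Y2 = 14; d = -15; cross terms: (-24*-17 - 2*-24)=456, (2*-3 - 22*-17)=368, (22*-15 - -30*-3)=-420, (-30*-24 - -24*-15)=360; twice the area = |764| = 764; area = 382; boundary points = 1 + 2 + 4 + 3 = 10; strictly interior points = area - boundary/2 + 1 = 378; answer 378

378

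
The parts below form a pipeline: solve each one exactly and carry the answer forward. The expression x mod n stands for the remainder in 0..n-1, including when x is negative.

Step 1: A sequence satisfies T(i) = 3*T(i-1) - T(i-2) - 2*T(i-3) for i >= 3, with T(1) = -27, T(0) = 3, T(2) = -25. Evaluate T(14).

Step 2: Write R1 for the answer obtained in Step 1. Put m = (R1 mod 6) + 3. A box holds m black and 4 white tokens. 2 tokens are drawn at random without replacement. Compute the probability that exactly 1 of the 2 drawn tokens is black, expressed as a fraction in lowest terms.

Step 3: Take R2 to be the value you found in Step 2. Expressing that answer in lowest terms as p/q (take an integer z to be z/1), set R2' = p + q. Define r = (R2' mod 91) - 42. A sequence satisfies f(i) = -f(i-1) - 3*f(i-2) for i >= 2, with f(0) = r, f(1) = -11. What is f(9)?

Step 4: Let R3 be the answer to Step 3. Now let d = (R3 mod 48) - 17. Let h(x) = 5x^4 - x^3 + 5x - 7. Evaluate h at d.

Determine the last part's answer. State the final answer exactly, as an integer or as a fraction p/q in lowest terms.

189399

Step 1: T(3) = 3*(-25) - 1*(-27) - 2*(3) = -54; iterating: T(3)=-54, T(4)=-83, T(5)=-145, T(6)=-244, T(7)=-421, T(8)=-729, T(9)=-1278, T(10)=-2263, T(11)=-4053, T(12)=-7340, T(13)=-13441, T(14)=-24877; answer -24877
Step 2: R1 = -24877; m = 8; total draws C(12,2) = 66; favorable C(8,1)*C(4,1) = 32; P = 16/33; answer 16/33
Step 3: R2 = 16/33; threaded value p + q = 49; r = 7; f(2) = -1*(-11) - 3*(7) = -10; iterating: f(2)=-10, f(3)=43, f(4)=-13, f(5)=-116, f(6)=155, f(7)=193, f(8)=-658, f(9)=79; answer 79
Step 4: R3 = 79; d = 14; 5*(14)^4 - 1*(14)^3 + 5*(14)^1 - 7 = (192080) + (-2744) + (70) + (-7) = 189399; answer 189399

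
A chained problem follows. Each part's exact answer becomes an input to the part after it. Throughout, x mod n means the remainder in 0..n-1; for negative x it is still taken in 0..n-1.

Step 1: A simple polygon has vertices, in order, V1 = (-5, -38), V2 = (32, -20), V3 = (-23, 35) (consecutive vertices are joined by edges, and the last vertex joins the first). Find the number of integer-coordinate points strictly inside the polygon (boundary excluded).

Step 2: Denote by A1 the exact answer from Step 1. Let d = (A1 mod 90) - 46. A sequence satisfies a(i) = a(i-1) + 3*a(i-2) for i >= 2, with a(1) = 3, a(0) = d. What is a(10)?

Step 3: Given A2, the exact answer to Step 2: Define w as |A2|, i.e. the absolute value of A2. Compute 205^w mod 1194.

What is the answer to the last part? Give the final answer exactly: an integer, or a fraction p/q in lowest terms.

Step 1: cross terms: (-5*-20 - 32*-38)=1316, (32*35 - -23*-20)=660, (-23*-38 - -5*35)=1049; twice the area = |3025| = 3025; area = 3025/2; boundary points = 1 + 55 + 1 = 57; strictly interior points = area - boundary/2 + 1 = 1485; answer 1485
Step 2: A1 = 1485; d = -1; a(2) = 1*(3) + 3*(-1) = 0; iterating: a(2)=0, a(3)=9, a(4)=9, a(5)=36, a(6)=63, a(7)=171, a(8)=360, a(9)=873, a(10)=1953; answer 1953
Step 3: A2 = 1953; w = 1953; squarings mod 1194: 205^1=205, 205^2=235, 205^4=301, 205^8=1051, 205^16=151, 205^32=115, 205^64=91, 205^128=1117, 205^256=1153, 205^512=487, 205^1024=757; 205^1953 = 205^1 * 205^32 * 205^128 * 205^256 * 205^512 * 205^1024 = 277 (mod 1194); answer 277

277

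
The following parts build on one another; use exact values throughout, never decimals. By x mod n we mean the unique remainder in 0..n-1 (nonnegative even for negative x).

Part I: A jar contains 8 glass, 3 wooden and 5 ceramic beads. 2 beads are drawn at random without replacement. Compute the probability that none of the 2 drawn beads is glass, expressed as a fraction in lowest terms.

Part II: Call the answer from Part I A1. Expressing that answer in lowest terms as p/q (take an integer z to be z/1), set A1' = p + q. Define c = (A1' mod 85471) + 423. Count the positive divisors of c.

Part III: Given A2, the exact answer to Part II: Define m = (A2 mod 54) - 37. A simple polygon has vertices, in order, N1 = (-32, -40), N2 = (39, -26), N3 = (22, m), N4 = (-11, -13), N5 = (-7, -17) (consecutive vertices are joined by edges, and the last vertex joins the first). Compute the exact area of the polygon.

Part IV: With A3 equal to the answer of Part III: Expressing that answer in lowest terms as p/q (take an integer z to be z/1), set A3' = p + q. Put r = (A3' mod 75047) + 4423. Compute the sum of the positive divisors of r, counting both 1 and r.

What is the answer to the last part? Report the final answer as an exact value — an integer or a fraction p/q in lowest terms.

Part I: total draws C(16,2) = 120; favorable C(8,2) = 28; P = 7/30; answer 7/30
Part II: A1 = 7/30; threaded value p + q = 37; c = 460; 460 = 2^2 * 5 * 23; number of divisors = (2+1) * (1+1) * (1+1) = 12; answer 12
Part III: A2 = 12; m = -25; cross terms: (-32*-26 - 39*-40)=2392, (39*-25 - 22*-26)=-403, (22*-13 - -11*-25)=-561, (-11*-17 - -7*-13)=96, (-7*-40 - -32*-17)=-264; twice the area = |1260| = 1260; area = 630; answer 630
Part IV: A3 = 630; threaded value p + q = 631; r = 5054; 5054 = 2 * 7 * 19^2; sigma = (1 + 2) * (1 + 7) * (1 + 19 + 361) = 3 * 8 * 381 = 9144; answer 9144

9144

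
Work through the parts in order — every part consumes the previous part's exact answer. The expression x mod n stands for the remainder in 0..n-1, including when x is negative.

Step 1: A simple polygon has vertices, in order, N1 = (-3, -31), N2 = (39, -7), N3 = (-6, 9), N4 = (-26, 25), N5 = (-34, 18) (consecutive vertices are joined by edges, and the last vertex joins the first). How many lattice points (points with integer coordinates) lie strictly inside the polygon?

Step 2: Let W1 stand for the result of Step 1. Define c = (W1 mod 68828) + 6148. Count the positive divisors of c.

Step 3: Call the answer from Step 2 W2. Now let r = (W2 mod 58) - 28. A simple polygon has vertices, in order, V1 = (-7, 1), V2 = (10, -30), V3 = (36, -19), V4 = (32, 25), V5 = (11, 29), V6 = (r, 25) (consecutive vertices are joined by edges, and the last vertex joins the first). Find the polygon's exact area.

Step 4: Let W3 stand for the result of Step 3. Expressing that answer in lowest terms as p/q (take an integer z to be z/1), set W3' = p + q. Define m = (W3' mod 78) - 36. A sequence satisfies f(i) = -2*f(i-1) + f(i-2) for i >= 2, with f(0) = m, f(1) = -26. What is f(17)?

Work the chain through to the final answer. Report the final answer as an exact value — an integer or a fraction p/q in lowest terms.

Step 1: cross terms: (-3*-7 - 39*-31)=1230, (39*9 - -6*-7)=309, (-6*25 - -26*9)=84, (-26*18 - -34*25)=382, (-34*-31 - -3*18)=1108; twice the area = |3113| = 3113; area = 3113/2; boundary points = 6 + 1 + 4 + 1 + 1 = 13; strictly interior points = area - boundary/2 + 1 = 1551; answer 1551
Step 2: W1 = 1551; c = 7699; 7699 is prime, so its only divisors are 1 and 7699; count = 2; answer 2
Step 3: W2 = 2; r = -26; cross terms: (-7*-30 - 10*1)=200, (10*-19 - 36*-30)=890, (36*25 - 32*-19)=1508, (32*29 - 11*25)=653, (11*25 - -26*29)=1029, (-26*1 - -7*25)=149; twice the area = |4429| = 4429; area = 4429/2; answer 4429/2
Step 4: W3 = 4429/2; threaded value p + q = 4431; m = 27; f(2) = -2*(-26) + 1*(27) = 79; iterating: f(2)=79, f(3)=-184, f(4)=447, f(5)=-1078, f(6)=2603, f(7)=-6284, f(8)=15171, f(9)=-36626, f(10)=88423, f(11)=-213472, f(12)=515367, f(13)=-1244206, f(14)=3003779, f(15)=-7251764, f(16)=17507307, f(17)=-42266378; answer -42266378

-42266378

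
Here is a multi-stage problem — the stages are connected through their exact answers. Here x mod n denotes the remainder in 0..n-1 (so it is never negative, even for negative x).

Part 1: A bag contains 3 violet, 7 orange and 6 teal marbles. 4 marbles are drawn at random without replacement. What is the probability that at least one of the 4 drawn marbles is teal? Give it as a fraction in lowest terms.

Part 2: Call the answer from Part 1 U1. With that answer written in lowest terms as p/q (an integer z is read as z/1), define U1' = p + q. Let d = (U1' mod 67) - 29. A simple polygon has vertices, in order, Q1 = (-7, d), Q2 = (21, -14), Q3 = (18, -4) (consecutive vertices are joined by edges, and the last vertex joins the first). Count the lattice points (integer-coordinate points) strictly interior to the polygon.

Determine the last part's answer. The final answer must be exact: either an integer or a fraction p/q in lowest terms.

88

Part 1: total draws C(16,4) = 1820; complement C(10,4) = 210; favorable 1820 - 210 = 1610; P = 23/26; answer 23/26
Part 2: U1 = 23/26; threaded value p + q = 49; d = 20; cross terms: (-7*-14 - 21*20)=-322, (21*-4 - 18*-14)=168, (18*20 - -7*-4)=332; twice the area = |178| = 178; area = 89; boundary points = 2 + 1 + 1 = 4; strictly interior points = area - boundary/2 + 1 = 88; answer 88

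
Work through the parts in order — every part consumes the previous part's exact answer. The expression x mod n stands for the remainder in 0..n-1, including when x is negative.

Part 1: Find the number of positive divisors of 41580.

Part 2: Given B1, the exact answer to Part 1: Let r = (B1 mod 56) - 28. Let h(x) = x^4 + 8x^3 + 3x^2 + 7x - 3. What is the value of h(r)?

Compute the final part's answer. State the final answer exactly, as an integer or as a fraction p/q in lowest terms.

Part 1: 41580 = 2^2 * 3^3 * 5 * 7 * 11; number of divisors = (2+1) * (3+1) * (1+1) * (1+1) * (1+1) = 96; answer 96
Part 2: B1 = 96; r = 12; 1*(12)^4 + 8*(12)^3 + 3*(12)^2 + 7*(12)^1 - 3 = (20736) + (13824) + (432) + (84) + (-3) = 35073; answer 35073

35073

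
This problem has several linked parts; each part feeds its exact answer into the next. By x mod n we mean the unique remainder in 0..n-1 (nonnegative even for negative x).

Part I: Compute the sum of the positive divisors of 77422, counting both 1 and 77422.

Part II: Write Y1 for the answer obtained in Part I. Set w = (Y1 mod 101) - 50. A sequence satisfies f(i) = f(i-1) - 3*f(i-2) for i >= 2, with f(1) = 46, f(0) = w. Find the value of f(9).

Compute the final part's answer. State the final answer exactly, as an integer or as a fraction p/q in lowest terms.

481

Part I: 77422 = 2 * 38711; sigma = (1 + 2) * (1 + 38711) = 3 * 38712 = 116136; answer 116136
Part II: Y1 = 116136; w = 37; f(2) = 1*(46) - 3*(37) = -65; iterating: f(2)=-65, f(3)=-203, f(4)=-8, f(5)=601, f(6)=625, f(7)=-1178, f(8)=-3053, f(9)=481; answer 481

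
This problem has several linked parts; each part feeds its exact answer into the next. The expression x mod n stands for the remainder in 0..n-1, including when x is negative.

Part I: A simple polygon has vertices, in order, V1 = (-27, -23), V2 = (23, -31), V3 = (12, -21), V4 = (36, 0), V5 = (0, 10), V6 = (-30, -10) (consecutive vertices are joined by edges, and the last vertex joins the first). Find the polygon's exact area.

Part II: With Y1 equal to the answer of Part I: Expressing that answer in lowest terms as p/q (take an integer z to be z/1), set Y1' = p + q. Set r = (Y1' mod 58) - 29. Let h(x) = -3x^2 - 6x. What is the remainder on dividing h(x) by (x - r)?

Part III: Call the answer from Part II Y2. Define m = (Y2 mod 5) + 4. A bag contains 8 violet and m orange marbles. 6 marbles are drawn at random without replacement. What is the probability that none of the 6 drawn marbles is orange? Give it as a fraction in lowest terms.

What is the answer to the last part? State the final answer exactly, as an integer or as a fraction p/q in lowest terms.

1/33

Part I: cross terms: (-27*-31 - 23*-23)=1366, (23*-21 - 12*-31)=-111, (12*0 - 36*-21)=756, (36*10 - 0*0)=360, (0*-10 - -30*10)=300, (-30*-23 - -27*-10)=420; twice the area = |3091| = 3091; area = 3091/2; answer 3091/2
Part II: Y1 = 3091/2; threaded value p + q = 3093; r = -10; remainder = value at the root: -3*(-10)^2 - 6*(-10)^1 = (-300) + (60) = -240; answer -240
Part III: Y2 = -240; m = 4; total draws C(12,6) = 924; favorable C(8,6) = 28; P = 1/33; answer 1/33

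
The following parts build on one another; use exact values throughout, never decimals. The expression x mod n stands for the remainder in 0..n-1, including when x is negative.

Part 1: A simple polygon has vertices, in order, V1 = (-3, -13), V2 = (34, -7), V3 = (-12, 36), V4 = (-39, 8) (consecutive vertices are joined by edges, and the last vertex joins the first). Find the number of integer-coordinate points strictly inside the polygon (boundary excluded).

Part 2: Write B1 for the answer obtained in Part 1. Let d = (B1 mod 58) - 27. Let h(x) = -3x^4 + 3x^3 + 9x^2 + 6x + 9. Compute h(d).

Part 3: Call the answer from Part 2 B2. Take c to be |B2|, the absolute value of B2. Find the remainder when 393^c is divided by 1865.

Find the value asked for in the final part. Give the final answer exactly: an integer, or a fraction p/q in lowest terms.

1367

Part 1: cross terms: (-3*-7 - 34*-13)=463, (34*36 - -12*-7)=1140, (-12*8 - -39*36)=1308, (-39*-13 - -3*8)=531; twice the area = |3442| = 3442; area = 1721; boundary points = 1 + 1 + 1 + 3 = 6; strictly interior points = area - boundary/2 + 1 = 1719; answer 1719
Part 2: B1 = 1719; d = 10; -3*(10)^4 + 3*(10)^3 + 9*(10)^2 + 6*(10)^1 + 9 = (-30000) + (3000) + (900) + (60) + (9) = -26031; answer -26031
Part 3: B2 = -26031; c = 26031; squarings mod 1865: 393^1=393, 393^2=1519, 393^4=356, 393^8=1781, 393^16=1461, 393^32=961, 393^64=346, 393^128=356, 393^256=1781, 393^512=1461, 393^1024=961, 393^2048=346, 393^4096=356, 393^8192=1781, 393^16384=1461; 393^26031 = 393^1 * 393^2 * 393^4 * 393^8 * 393^32 * 393^128 * 393^256 * 393^1024 * 393^8192 * 393^16384 = 1367 (mod 1865); answer 1367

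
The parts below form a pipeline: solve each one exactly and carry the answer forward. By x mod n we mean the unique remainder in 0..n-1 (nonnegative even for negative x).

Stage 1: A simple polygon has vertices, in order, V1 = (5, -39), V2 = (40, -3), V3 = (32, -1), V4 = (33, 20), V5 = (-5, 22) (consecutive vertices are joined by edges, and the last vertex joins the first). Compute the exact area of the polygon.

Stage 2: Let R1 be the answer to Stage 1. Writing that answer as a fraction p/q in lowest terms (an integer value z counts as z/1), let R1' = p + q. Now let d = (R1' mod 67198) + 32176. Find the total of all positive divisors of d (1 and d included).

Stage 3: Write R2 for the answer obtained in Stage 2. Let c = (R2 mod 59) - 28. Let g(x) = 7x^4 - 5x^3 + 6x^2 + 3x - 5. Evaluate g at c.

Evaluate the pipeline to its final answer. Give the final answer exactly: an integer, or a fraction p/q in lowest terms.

5130

Stage 1: cross terms: (5*-3 - 40*-39)=1545, (40*-1 - 32*-3)=56, (32*20 - 33*-1)=673, (33*22 - -5*20)=826, (-5*-39 - 5*22)=85; twice the area = |3185| = 3185; area = 3185/2; answer 3185/2
Stage 2: R1 = 3185/2; threaded value p + q = 3187; d = 35363; 35363 is prime, so its only divisors are 1 and 35363; sigma = 1 + 35363 = 35364; answer 35364
Stage 3: R2 = 35364; c = -5; 7*(-5)^4 - 5*(-5)^3 + 6*(-5)^2 + 3*(-5)^1 - 5 = (4375) + (625) + (150) + (-15) + (-5) = 5130; answer 5130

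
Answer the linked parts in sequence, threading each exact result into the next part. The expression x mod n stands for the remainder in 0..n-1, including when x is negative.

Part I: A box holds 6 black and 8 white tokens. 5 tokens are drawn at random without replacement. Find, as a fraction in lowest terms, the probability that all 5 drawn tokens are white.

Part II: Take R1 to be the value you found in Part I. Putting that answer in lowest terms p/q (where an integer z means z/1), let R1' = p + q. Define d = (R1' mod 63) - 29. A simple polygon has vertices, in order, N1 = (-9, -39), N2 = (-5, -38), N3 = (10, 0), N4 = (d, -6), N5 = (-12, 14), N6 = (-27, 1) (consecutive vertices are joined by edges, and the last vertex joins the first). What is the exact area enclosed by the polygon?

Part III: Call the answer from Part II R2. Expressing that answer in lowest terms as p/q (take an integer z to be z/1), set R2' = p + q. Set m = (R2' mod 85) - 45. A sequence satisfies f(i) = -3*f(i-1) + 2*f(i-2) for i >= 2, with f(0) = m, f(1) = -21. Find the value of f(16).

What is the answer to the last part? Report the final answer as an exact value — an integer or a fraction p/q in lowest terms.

492598195

Part I: total draws C(14,5) = 2002; favorable C(8,5) = 56; P = 4/143; answer 4/143
Part II: R1 = 4/143; threaded value p + q = 147; d = -8; cross terms: (-9*-38 - -5*-39)=147, (-5*0 - 10*-38)=380, (10*-6 - -8*0)=-60, (-8*14 - -12*-6)=-184, (-12*1 - -27*14)=366, (-27*-39 - -9*1)=1062; twice the area = |1711| = 1711; area = 1711/2; answer 1711/2
Part III: R2 = 1711/2; threaded value p + q = 1713; m = -32; f(2) = -3*(-21) + 2*(-32) = -1; iterating: f(2)=-1, f(3)=-39, f(4)=115, f(5)=-423, f(6)=1499, f(7)=-5343, f(8)=19027, f(9)=-67767, f(10)=241355, f(11)=-859599, f(12)=3061507, f(13)=-10903719, f(14)=38834171, f(15)=-138309951, f(16)=492598195; answer 492598195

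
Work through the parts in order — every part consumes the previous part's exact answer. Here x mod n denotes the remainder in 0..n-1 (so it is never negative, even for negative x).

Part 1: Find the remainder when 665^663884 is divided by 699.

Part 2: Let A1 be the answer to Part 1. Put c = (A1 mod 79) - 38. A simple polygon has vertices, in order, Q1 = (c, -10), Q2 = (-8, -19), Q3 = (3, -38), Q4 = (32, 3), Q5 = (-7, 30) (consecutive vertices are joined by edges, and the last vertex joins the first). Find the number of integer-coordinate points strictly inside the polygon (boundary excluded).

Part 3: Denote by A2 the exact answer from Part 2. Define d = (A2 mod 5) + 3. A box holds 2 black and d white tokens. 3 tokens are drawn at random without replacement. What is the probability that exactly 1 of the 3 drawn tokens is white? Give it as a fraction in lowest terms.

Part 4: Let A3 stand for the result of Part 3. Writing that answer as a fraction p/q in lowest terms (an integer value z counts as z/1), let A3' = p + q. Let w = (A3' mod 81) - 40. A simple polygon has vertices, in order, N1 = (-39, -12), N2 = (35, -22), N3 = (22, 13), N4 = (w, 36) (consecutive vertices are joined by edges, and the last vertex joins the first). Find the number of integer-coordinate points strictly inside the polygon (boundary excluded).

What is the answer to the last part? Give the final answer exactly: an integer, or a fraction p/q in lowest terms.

2537

Part 1: squarings mod 699: 665^1=665, 665^2=457, 665^4=547, 665^8=37, 665^16=670, 665^32=142, 665^64=592, 665^128=265, 665^256=325, 665^512=76, 665^1024=184, 665^2048=304, 665^4096=148, 665^8192=235, 665^16384=4, 665^32768=16, 665^65536=256, 665^131072=529, 665^262144=241, 665^524288=64; 665^663884 = 665^4 * 665^8 * 665^64 * 665^256 * 665^8192 * 665^131072 * 665^524288 = 262 (mod 699); answer 262
Part 2: A1 = 262; c = -13; cross terms: (-13*-19 - -8*-10)=167, (-8*-38 - 3*-19)=361, (3*3 - 32*-38)=1225, (32*30 - -7*3)=981, (-7*-10 - -13*30)=460; twice the area = |3194| = 3194; area = 1597; boundary points = 1 + 1 + 1 + 3 + 2 = 8; strictly interior points = area - boundary/2 + 1 = 1594; answer 1594
Part 3: A2 = 1594; d = 7; total draws C(9,3) = 84; favorable C(7,1)*C(2,2) = 7; P = 1/12; answer 1/12
Part 4: A3 = 1/12; threaded value p + q = 13; w = -27; cross terms: (-39*-22 - 35*-12)=1278, (35*13 - 22*-22)=939, (22*36 - -27*13)=1143, (-27*-12 - -39*36)=1728; twice the area = |5088| = 5088; area = 2544; boundary points = 2 + 1 + 1 + 12 = 16; strictly interior points = area - boundary/2 + 1 = 2537; answer 2537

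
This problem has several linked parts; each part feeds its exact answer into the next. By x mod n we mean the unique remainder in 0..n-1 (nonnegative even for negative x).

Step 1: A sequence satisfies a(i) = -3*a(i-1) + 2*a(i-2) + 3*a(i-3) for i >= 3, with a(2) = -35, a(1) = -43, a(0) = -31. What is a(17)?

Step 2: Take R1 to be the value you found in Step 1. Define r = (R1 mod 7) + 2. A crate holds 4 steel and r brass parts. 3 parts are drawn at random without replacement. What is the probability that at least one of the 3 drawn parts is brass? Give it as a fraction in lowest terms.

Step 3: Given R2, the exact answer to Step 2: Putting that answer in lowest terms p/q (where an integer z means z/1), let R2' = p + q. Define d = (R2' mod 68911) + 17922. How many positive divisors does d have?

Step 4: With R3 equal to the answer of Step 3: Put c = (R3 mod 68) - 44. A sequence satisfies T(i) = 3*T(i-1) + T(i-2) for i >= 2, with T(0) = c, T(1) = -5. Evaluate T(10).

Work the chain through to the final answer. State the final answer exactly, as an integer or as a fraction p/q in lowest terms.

-681105

Step 1: a(3) = -3*(-35) + 2*(-43) + 3*(-31) = -74; iterating: a(3)=-74, a(4)=23, a(5)=-322, a(6)=790, a(7)=-2945, a(8)=9449, a(9)=-31867, a(10)=105664, a(11)=-352379, a(12)=1172864, a(13)=-3906358, a(14)=13007665, a(15)=-43317119, a(16)=144247613, a(17)=-480354082; answer -480354082
Step 2: R1 = -480354082; r = 4; total draws C(8,3) = 56; complement C(4,3) = 4; favorable 56 - 4 = 52; P = 13/14; answer 13/14
Step 3: R2 = 13/14; threaded value p + q = 27; d = 17949; 17949 = 3 * 31 * 193; number of divisors = (1+1) * (1+1) * (1+1) = 8; answer 8
Step 4: R3 = 8; c = -36; T(2) = 3*(-5) + 1*(-36) = -51; iterating: T(2)=-51, T(3)=-158, T(4)=-525, T(5)=-1733, T(6)=-5724, T(7)=-18905, T(8)=-62439, T(9)=-206222, T(10)=-681105; answer -681105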